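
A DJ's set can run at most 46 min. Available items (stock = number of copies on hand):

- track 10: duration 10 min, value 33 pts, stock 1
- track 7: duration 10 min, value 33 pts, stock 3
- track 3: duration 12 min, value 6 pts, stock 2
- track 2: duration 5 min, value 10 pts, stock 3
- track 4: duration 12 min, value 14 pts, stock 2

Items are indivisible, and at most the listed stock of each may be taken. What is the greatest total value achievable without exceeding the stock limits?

142 pts

Top feasible selections:
- 1×track 10 + 3×track 7 + 1×track 2: duration 45, value 142
- 1×track 10 + 3×track 7: duration 40, value 132
- 3×track 7 + 3×track 2: duration 45, value 129
- 1×track 10 + 2×track 7 + 3×track 2: duration 45, value 129
Best: 142 pts.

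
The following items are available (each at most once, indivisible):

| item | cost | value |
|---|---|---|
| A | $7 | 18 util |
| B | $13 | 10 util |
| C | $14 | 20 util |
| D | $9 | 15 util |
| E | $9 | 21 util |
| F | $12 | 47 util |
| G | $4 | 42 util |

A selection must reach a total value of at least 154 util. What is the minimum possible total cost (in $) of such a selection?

Subsets with value ≥ 154, sorted by total cost:
- A+C+D+E+F+G: cost 55, value 163
- A+B+C+E+F+G: cost 59, value 158
- B+C+D+E+F+G: cost 61, value 155
Minimum cost: 55 $.

55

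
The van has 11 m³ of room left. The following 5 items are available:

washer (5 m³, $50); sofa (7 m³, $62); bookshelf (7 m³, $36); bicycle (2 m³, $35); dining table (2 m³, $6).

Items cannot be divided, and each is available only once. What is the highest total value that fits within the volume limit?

Check high-value combinations within 11 m³:
- sofa+bicycle+dining table: volume 7+2+2=11, value 62+35+6=103
- sofa+bicycle: volume 7+2=9, value 62+35=97
- washer+bicycle+dining table: volume 5+2+2=9, value 50+35+6=91
- washer+bicycle: volume 5+2=7, value 50+35=85
- bookshelf+bicycle+dining table: volume 7+2+2=11, value 36+35+6=77
Best: $103.

$103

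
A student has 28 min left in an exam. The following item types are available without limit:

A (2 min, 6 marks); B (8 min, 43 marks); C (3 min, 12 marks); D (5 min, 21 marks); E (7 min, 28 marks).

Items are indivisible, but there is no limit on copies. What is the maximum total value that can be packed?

Best value-per-unit is B at 43/8; filling with it alone gives 3×43 = 129.
Optimal mix: 2×A + 3×B → time 28, value 141.

141 marks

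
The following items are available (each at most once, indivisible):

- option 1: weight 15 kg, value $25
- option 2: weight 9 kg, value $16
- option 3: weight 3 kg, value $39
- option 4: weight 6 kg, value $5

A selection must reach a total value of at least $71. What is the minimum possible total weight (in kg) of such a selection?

27

Subsets with value ≥ 71, sorted by total weight:
- option 1+option 2+option 3: weight 27, value 80
- option 1+option 2+option 3+option 4: weight 33, value 85
Minimum weight: 27 kg.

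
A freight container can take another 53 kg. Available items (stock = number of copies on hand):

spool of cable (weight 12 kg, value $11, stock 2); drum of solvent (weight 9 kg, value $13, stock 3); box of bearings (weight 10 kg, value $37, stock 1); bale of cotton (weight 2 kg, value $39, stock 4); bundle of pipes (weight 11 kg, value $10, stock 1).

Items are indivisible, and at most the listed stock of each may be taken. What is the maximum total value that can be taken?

Best selections within weight 53 and stock limits:
- 3×drum of solvent + 1×box of bearings + 4×bale of cotton: weight 45, value 232
- 1×spool of cable + 2×drum of solvent + 1×box of bearings + 4×bale of cotton: weight 48, value 230
Best: $232.

$232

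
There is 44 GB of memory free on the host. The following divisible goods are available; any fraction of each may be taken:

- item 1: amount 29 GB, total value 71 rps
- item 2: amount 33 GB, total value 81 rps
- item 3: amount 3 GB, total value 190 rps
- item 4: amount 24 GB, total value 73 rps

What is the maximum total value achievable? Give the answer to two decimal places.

Take in order of value per unit:
- item 3 (190/3 per unit): all 3 → value 190, running total 190.00
- item 4 (73/24 per unit): all 24 → value 73, running total 263.00
- item 2 (81/33 per unit): 17 of 33 → value 17×81/33 = 41.7273, running total 304.73
Total 304.73.

304.73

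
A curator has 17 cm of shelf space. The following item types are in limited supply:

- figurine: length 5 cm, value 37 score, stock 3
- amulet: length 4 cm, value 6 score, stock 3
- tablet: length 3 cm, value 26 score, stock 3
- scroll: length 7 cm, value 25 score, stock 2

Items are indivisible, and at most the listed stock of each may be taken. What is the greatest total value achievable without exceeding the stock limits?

Top feasible selections:
- 2×figurine + 2×tablet: length 16, value 126
- 1×figurine + 3×tablet: length 14, value 115
Best: 126 score.

126 score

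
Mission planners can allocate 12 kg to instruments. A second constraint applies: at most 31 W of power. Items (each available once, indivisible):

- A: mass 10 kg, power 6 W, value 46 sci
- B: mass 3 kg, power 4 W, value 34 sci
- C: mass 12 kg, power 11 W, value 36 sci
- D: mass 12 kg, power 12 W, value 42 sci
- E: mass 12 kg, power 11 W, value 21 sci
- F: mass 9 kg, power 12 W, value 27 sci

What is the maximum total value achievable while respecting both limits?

61 sci

Feasible sets respecting both limits:
- B+F: mass 12, power 16, value 61
- A: mass 10, power 6, value 46
- D: mass 12, power 12, value 42
- C: mass 12, power 11, value 36
Best: 61 sci.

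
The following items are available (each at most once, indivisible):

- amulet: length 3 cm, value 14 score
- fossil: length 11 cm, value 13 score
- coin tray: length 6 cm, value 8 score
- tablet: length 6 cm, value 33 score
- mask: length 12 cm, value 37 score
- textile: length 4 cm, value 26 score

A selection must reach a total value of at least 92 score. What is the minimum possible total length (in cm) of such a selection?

22

Subsets with value ≥ 92, sorted by total length:
- tablet+mask+textile: length 22, value 96
- amulet+tablet+mask+textile: length 25, value 110
Minimum length: 22 cm.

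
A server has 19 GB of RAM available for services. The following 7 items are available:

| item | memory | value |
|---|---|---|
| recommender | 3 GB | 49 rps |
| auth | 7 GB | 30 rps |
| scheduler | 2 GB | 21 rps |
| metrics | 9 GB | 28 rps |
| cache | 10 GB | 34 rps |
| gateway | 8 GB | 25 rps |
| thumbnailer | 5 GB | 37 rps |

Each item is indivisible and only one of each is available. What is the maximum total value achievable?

This is a 0/1 knapsack; check combinations near the capacity.
- recommender+auth+scheduler+thumbnailer: memory 3+7+2+5=17, value 49+30+21+37=137
- recommender+scheduler+metrics+thumbnailer: memory 3+2+9+5=19, value 49+21+28+37=135
- recommender+scheduler+gateway+thumbnailer: memory 3+2+8+5=18, value 49+21+25+37=132
- recommender+cache+thumbnailer: memory 3+10+5=18, value 49+34+37=120
Best: 137 rps.

137 rps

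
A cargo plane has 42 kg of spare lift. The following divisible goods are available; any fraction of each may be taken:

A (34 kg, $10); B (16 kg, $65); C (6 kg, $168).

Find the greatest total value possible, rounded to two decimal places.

238.88

Take in order of value per unit:
- C (168/6 per unit): all 6 → value 168, running total 168.00
- B (65/16 per unit): all 16 → value 65, running total 233.00
- A (10/34 per unit): 20 of 34 → value 20×10/34 = 5.8824, running total 238.88
Total 238.88.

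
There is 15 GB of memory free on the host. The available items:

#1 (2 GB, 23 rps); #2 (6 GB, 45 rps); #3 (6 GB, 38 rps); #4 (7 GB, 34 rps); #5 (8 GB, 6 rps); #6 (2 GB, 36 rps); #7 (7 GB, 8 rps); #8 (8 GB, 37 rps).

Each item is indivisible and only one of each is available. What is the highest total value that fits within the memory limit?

119 rps

This is a 0/1 knapsack; check combinations near the capacity.
- #2+#3+#6: memory 6+6+2=14, value 45+38+36=119
- #2+#4+#6: memory 6+7+2=15, value 45+34+36=115
- #3+#4+#6: memory 6+7+2=15, value 38+34+36=108
Best: 119 rps.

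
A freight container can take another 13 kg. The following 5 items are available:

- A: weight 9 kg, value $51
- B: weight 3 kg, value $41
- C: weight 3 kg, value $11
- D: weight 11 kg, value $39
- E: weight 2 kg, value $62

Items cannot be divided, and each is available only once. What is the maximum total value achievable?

$114

Check high-value combinations within 13 kg:
- B+C+E: weight 3+3+2=8, value 41+11+62=114
- A+E: weight 9+2=11, value 51+62=113
- B+E: weight 3+2=5, value 41+62=103
- D+E: weight 11+2=13, value 39+62=101
Best: $114.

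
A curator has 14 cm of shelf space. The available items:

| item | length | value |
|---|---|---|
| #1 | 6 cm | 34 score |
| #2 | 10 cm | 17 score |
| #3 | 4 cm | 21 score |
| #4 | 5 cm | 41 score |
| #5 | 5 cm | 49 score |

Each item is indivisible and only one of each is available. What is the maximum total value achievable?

111 score

This is a 0/1 knapsack; check combinations near the capacity.
- #3+#4+#5: length 4+5+5=14, value 21+41+49=111
- #4+#5: length 5+5=10, value 41+49=90
- #1+#5: length 6+5=11, value 34+49=83
Best: 111 score.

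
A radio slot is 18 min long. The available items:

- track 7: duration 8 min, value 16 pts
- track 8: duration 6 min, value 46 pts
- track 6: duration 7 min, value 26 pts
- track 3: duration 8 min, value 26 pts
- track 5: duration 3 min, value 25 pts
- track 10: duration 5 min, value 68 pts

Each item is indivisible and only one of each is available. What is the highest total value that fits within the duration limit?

140 pts

Check high-value combinations within 18 min:
- track 8+track 6+track 10: duration 6+7+5=18, value 46+26+68=140
- track 8+track 5+track 10: duration 6+3+5=14, value 46+25+68=139
- track 6+track 5+track 10: duration 7+3+5=15, value 26+25+68=119
Best: 140 pts.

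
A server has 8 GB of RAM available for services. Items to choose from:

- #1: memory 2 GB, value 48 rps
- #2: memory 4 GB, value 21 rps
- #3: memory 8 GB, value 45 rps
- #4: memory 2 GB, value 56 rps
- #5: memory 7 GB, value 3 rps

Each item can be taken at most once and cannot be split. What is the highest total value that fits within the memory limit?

Check high-value combinations within 8 GB:
- #1+#2+#4: memory 2+4+2=8, value 48+21+56=125
- #1+#4: memory 2+2=4, value 48+56=104
- #2+#4: memory 4+2=6, value 21+56=77
Best: 125 rps.

125 rps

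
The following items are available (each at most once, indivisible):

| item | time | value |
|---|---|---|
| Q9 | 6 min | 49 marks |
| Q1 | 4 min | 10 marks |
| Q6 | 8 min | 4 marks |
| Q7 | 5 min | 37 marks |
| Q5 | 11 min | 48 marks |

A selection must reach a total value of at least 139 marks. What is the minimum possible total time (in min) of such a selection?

Subsets with value ≥ 139, sorted by total time:
- Q9+Q1+Q7+Q5: time 26, value 144
- Q9+Q1+Q6+Q7+Q5: time 34, value 148
Minimum time: 26 min.

26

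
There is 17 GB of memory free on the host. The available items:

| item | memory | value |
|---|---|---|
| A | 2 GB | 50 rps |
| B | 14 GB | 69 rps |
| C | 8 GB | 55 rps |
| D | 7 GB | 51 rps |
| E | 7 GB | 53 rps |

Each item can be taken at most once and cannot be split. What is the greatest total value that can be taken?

158 rps

Check high-value combinations within 17 GB:
- A+C+E: memory 2+8+7=17, value 50+55+53=158
- A+C+D: memory 2+8+7=17, value 50+55+51=156
- A+D+E: memory 2+7+7=16, value 50+51+53=154
Best: 158 rps.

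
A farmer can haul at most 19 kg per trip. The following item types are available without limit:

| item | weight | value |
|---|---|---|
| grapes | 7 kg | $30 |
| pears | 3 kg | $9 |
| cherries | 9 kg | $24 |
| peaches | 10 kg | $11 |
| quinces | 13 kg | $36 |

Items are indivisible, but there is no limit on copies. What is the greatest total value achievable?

$69

Best value-per-unit is grapes at 30/7; filling with it alone gives 2×30 = 60.
Optimal mix: 2×grapes + 1×pears → weight 17, value 69.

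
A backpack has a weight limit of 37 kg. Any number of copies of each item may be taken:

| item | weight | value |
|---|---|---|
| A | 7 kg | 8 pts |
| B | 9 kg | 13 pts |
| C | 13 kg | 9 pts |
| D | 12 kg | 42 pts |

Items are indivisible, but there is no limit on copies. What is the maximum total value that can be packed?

126 pts

Best value-per-unit is D at 42/12, and filling with it alone uses weight 3×12=36. No mix of the others beats 3×42 = 126.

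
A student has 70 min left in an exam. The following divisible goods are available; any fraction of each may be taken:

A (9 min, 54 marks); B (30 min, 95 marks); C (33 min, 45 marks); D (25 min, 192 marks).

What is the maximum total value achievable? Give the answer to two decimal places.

349.18

Take in order of value per unit:
- D (192/25 per unit): all 25 → value 192, running total 192.00
- A (54/9 per unit): all 9 → value 54, running total 246.00
- B (95/30 per unit): all 30 → value 95, running total 341.00
- C (45/33 per unit): 6 of 33 → value 6×45/33 = 8.1818, running total 349.18
Total 349.18.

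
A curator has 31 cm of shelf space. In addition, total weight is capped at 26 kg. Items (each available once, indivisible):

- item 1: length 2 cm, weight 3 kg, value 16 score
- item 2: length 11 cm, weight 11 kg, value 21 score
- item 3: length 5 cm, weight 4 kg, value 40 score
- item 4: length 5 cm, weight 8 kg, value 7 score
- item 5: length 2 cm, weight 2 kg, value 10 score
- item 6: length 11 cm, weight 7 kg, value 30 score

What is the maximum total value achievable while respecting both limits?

Feasible sets respecting both limits:
- item 1+item 2+item 3+item 6: length 29, weight 25, value 107
- item 1+item 3+item 4+item 5+item 6: length 25, weight 24, value 103
- item 2+item 3+item 5+item 6: length 29, weight 24, value 101
Best: 107 score.

107 score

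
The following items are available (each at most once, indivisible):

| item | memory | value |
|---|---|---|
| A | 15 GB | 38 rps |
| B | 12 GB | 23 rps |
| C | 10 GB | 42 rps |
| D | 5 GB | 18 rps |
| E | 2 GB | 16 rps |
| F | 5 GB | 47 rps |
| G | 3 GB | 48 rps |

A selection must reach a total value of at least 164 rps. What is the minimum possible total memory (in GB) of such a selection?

Subsets with value ≥ 164, sorted by total memory:
- C+D+E+F+G: memory 25, value 171
- A+D+E+F+G: memory 30, value 167
- B+C+E+F+G: memory 32, value 176
Minimum memory: 25 GB.

25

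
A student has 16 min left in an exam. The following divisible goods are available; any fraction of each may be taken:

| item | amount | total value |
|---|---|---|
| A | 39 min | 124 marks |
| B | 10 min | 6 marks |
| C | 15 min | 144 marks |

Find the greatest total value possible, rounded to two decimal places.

147.18

Take in order of value per unit:
- C (144/15 per unit): all 15 → value 144, running total 144.00
- A (124/39 per unit): 1 of 39 → value 1×124/39 = 3.1795, running total 147.18
Total 147.18.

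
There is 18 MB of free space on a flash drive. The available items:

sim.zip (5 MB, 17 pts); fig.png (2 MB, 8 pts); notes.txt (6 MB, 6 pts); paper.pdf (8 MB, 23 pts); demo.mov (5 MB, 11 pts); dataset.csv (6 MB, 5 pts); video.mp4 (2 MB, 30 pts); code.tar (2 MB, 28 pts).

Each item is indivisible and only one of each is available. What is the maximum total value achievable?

Check high-value combinations within 18 MB:
- sim.zip+paper.pdf+video.mp4+code.tar: size 5+8+2+2=17, value 17+23+30+28=98
- sim.zip+fig.png+demo.mov+video.mp4+code.tar: size 5+2+5+2+2=16, value 17+8+11+30+28=94
- paper.pdf+demo.mov+video.mp4+code.tar: size 8+5+2+2=17, value 23+11+30+28=92
- fig.png+paper.pdf+video.mp4+code.tar: size 2+8+2+2=14, value 8+23+30+28=89
- sim.zip+fig.png+notes.txt+video.mp4+code.tar: size 5+2+6+2+2=17, value 17+8+6+30+28=89
Best: 98 pts.

98 pts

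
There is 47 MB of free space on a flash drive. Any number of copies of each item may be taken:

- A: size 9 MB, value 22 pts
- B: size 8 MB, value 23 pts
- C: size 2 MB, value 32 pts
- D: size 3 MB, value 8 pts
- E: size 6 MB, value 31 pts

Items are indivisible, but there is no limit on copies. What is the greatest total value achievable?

736 pts

Best value-per-unit is C at 32/2, and filling with it alone uses size 23×2=46. No mix of the others beats 23×32 = 736.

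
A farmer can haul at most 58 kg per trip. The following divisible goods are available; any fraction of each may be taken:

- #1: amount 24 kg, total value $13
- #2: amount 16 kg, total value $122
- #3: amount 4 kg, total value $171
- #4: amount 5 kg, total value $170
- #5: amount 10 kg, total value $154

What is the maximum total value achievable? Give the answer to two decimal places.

Take in order of value per unit:
- #3 (171/4 per unit): all 4 → value 171, running total 171.00
- #4 (170/5 per unit): all 5 → value 170, running total 341.00
- #5 (154/10 per unit): all 10 → value 154, running total 495.00
- #2 (122/16 per unit): all 16 → value 122, running total 617.00
- #1 (13/24 per unit): 23 of 24 → value 23×13/24 = 12.4583, running total 629.46
Total 629.46.

629.46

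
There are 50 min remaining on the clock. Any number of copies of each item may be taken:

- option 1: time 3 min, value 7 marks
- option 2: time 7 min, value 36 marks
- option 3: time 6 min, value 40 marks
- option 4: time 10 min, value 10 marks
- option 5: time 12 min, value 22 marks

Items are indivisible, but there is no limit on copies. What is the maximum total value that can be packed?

Best value-per-unit is option 3 at 40/6, and filling with it alone uses time 8×6=48. No mix of the others beats 8×40 = 320.

320 marks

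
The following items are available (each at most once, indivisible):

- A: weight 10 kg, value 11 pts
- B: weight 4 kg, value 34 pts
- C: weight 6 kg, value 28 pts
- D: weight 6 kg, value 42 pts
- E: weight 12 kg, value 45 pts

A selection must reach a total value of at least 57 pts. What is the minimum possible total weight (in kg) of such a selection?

Subsets with value ≥ 57, sorted by total weight:
- B+D: weight 10, value 76
- B+C: weight 10, value 62
- C+D: weight 12, value 70
Minimum weight: 10 kg.

10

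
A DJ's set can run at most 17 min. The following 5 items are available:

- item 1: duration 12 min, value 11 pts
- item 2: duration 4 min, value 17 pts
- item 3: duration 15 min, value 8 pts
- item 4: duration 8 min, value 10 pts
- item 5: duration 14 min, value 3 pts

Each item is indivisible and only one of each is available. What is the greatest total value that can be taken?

This is a 0/1 knapsack; check combinations near the capacity.
- item 1+item 2: duration 12+4=16, value 11+17=28
- item 2+item 4: duration 4+8=12, value 17+10=27
- item 2: duration 4, value 17
- item 1: duration 12, value 11
Best: 28 pts.

28 pts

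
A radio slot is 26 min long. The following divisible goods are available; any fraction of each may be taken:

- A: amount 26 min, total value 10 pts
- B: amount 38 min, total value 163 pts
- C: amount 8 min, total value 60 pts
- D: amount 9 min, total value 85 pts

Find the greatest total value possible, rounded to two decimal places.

183.61

Take in order of value per unit:
- D (85/9 per unit): all 9 → value 85, running total 85.00
- C (60/8 per unit): all 8 → value 60, running total 145.00
- B (163/38 per unit): 9 of 38 → value 9×163/38 = 38.6053, running total 183.61
Total 183.61.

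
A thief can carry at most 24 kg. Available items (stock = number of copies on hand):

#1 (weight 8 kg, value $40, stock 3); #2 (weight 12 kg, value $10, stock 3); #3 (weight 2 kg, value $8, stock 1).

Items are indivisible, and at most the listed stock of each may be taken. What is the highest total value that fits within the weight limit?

$120

Best selections within weight 24 and stock limits:
- 3×#1: weight 24, value 120
- 2×#1 + 1×#3: weight 18, value 88
- 2×#1: weight 16, value 80
Best: $120.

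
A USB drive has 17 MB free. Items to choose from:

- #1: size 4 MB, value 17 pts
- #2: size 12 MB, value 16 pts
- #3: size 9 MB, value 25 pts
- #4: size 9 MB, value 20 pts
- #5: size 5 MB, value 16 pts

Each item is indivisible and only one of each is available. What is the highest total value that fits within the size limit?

Check high-value combinations within 17 MB:
- #1+#3: size 4+9=13, value 17+25=42
- #3+#5: size 9+5=14, value 25+16=41
- #1+#4: size 4+9=13, value 17+20=37
Best: 42 pts.

42 pts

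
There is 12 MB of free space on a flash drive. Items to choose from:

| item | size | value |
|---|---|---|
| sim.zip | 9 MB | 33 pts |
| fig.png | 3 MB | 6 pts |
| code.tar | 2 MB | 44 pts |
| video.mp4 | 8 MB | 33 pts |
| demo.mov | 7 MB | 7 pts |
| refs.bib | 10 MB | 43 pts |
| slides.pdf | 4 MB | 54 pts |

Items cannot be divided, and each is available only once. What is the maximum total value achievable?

Check high-value combinations within 12 MB:
- fig.png+code.tar+slides.pdf: size 3+2+4=9, value 6+44+54=104
- code.tar+slides.pdf: size 2+4=6, value 44+54=98
- code.tar+refs.bib: size 2+10=12, value 44+43=87
Best: 104 pts.

104 pts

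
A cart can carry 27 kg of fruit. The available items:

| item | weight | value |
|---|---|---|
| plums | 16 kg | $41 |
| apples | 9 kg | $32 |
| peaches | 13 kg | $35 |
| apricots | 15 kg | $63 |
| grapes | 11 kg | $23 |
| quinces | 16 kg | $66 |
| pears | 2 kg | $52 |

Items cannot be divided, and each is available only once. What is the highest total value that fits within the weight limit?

$150

Check high-value combinations within 27 kg:
- apples+quinces+pears: weight 9+16+2=27, value 32+66+52=150
- apples+apricots+pears: weight 9+15+2=26, value 32+63+52=147
- plums+apples+pears: weight 16+9+2=27, value 41+32+52=125
- apples+peaches+pears: weight 9+13+2=24, value 32+35+52=119
- quinces+pears: weight 16+2=18, value 66+52=118
Best: $150.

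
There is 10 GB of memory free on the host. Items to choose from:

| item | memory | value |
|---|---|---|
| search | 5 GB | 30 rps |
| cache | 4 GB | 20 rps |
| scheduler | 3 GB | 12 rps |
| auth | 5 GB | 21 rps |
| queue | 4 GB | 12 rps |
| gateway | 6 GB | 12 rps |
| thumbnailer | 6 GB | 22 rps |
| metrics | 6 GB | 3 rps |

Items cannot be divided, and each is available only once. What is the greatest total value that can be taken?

51 rps

Check high-value combinations within 10 GB:
- search+auth: memory 5+5=10, value 30+21=51
- search+cache: memory 5+4=9, value 30+20=50
- search+scheduler: memory 5+3=8, value 30+12=42
Best: 51 rps.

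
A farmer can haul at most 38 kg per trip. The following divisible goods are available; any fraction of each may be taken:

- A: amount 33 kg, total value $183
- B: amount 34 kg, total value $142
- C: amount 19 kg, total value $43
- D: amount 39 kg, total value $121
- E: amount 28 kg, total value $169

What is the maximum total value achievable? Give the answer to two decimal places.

224.45

Take in order of value per unit:
- E (169/28 per unit): all 28 → value 169, running total 169.00
- A (183/33 per unit): 10 of 33 → value 10×183/33 = 55.4545, running total 224.45
Total 224.45.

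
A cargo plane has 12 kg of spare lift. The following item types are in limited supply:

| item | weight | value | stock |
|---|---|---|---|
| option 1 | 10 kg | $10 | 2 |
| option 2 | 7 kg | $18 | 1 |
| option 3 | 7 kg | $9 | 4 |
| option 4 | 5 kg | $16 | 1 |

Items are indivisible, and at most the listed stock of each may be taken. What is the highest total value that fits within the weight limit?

Best selections within weight 12 and stock limits:
- 1×option 2 + 1×option 4: weight 12, value 34
- 1×option 3 + 1×option 4: weight 12, value 25
- 1×option 2: weight 7, value 18
Best: $34.

$34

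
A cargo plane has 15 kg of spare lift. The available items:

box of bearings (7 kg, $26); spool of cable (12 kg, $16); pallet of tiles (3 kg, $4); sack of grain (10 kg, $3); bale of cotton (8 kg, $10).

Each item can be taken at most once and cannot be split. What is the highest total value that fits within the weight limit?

Check high-value combinations within 15 kg:
- box of bearings+bale of cotton: weight 7+8=15, value 26+10=36
- box of bearings+pallet of tiles: weight 7+3=10, value 26+4=30
- box of bearings: weight 7, value 26
Best: $36.

$36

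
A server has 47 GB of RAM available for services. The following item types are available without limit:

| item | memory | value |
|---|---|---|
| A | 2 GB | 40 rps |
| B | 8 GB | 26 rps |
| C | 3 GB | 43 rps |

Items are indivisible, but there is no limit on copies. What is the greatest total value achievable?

923 rps

Best value-per-unit is A at 40/2; filling with it alone gives 23×40 = 920.
Optimal mix: 22×A + 1×C → memory 47, value 923.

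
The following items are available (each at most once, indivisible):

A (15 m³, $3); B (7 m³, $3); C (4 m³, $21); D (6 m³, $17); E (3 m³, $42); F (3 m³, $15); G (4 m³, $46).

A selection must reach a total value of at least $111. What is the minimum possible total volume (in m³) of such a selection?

Subsets with value ≥ 111, sorted by total volume:
- C+E+F+G: volume 14, value 124
- D+E+F+G: volume 16, value 120
- C+D+E+G: volume 17, value 126
Minimum volume: 14 m³.

14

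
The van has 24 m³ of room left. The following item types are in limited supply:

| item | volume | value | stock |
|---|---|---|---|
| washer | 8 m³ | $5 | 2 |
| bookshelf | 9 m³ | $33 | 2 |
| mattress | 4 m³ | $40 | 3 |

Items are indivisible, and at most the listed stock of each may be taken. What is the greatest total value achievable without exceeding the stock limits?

Best selections within volume 24 and stock limits:
- 1×bookshelf + 3×mattress: volume 21, value 153
- 1×washer + 3×mattress: volume 20, value 125
Best: $153.

$153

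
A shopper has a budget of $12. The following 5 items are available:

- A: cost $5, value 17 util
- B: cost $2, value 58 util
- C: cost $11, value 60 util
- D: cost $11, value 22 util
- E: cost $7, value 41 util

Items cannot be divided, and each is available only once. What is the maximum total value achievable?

99 util

Check high-value combinations within $12:
- B+E: cost 2+7=9, value 58+41=99
- A+B: cost 5+2=7, value 17+58=75
- C: cost 11, value 60
Best: 99 util.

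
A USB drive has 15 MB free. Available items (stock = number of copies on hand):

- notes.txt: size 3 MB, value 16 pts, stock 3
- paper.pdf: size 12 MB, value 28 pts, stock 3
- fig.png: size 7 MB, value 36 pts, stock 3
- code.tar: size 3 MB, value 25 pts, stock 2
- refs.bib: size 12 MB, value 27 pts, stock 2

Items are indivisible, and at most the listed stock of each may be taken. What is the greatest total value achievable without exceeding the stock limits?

Best selections within size 15 and stock limits:
- 3×notes.txt + 2×code.tar: size 15, value 98
- 1×fig.png + 2×code.tar: size 13, value 86
- 2×notes.txt + 2×code.tar: size 12, value 82
- 1×notes.txt + 1×fig.png + 1×code.tar: size 13, value 77
Best: 98 pts.

98 pts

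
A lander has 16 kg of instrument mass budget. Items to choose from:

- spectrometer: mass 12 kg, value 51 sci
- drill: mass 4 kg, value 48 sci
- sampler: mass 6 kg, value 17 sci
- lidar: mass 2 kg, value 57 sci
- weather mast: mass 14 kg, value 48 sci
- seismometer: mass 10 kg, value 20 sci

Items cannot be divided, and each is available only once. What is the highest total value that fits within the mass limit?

125 sci

This is a 0/1 knapsack; check combinations near the capacity.
- drill+lidar+seismometer: mass 4+2+10=16, value 48+57+20=125
- drill+sampler+lidar: mass 4+6+2=12, value 48+17+57=122
- spectrometer+lidar: mass 12+2=14, value 51+57=108
- drill+lidar: mass 4+2=6, value 48+57=105
Best: 125 sci.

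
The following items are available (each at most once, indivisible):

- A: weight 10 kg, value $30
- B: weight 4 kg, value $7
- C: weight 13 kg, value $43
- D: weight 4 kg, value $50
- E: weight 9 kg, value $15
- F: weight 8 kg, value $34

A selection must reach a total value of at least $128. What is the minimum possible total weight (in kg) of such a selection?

Subsets with value ≥ 128, sorted by total weight:
- B+C+D+F: weight 29, value 134
- A+B+C+D: weight 31, value 130
- A+D+E+F: weight 31, value 129
Minimum weight: 29 kg.

29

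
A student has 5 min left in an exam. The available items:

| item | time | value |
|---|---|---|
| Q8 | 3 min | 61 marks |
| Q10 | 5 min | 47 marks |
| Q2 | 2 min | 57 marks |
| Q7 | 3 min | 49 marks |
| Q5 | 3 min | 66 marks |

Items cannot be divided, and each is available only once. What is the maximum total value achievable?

Check high-value combinations within 5 min:
- Q2+Q5: time 2+3=5, value 57+66=123
- Q8+Q2: time 3+2=5, value 61+57=118
- Q2+Q7: time 2+3=5, value 57+49=106
- Q5: time 3, value 66
Best: 123 marks.

123 marks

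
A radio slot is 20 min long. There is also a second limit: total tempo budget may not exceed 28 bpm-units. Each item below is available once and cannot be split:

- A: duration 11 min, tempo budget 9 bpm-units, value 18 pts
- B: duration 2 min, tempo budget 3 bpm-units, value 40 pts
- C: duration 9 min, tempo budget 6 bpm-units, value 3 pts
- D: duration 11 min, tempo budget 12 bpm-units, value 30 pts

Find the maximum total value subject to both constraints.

Feasible sets respecting both limits:
- B+D: duration 13, tempo budget 15, value 70
- A+B: duration 13, tempo budget 12, value 58
- B+C: duration 11, tempo budget 9, value 43
- B: duration 2, tempo budget 3, value 40
Best: 70 pts.

70 pts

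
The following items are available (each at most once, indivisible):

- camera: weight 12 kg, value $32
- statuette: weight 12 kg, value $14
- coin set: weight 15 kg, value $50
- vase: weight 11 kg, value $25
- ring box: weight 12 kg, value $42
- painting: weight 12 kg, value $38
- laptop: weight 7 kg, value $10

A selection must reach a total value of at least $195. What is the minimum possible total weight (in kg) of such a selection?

69

Subsets with value ≥ 195, sorted by total weight:
- camera+coin set+vase+ring box+painting+laptop: weight 69, value 197
- camera+statuette+coin set+vase+ring box+painting: weight 74, value 201
- camera+statuette+coin set+vase+ring box+painting+laptop: weight 81, value 211
Minimum weight: 69 kg.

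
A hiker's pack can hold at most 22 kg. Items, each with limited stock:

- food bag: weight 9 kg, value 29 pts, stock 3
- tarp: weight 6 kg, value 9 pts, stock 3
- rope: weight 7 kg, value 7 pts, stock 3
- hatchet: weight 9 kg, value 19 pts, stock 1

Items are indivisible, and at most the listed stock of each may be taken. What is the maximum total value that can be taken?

Top feasible selections:
- 2×food bag: weight 18, value 58
- 1×food bag + 1×hatchet: weight 18, value 48
Best: 58 pts.

58 pts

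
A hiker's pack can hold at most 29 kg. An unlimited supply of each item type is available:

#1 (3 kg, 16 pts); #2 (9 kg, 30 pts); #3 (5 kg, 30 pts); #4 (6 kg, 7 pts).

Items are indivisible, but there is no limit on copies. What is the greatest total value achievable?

Best value-per-unit is #3 at 30/5; filling with it alone gives 5×30 = 150.
Optimal mix: 3×#1 + 4×#3 → weight 29, value 168.

168 pts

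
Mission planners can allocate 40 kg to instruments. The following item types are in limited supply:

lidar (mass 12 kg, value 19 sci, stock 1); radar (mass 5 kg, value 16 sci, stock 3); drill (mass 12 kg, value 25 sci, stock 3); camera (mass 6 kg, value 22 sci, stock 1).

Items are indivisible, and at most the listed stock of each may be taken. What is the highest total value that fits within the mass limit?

104 sci

Top feasible selections:
- 2×radar + 2×drill + 1×camera: mass 40, value 104
- 3×radar + 2×drill: mass 39, value 98
- 1×lidar + 2×radar + 1×drill + 1×camera: mass 40, value 98
Best: 104 sci.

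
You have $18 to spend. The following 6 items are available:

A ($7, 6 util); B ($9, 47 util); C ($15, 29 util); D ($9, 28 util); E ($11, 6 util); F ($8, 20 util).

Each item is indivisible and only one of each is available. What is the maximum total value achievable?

Check high-value combinations within $18:
- B+D: cost 9+9=18, value 47+28=75
- B+F: cost 9+8=17, value 47+20=67
- A+B: cost 7+9=16, value 6+47=53
Best: 75 util.

75 util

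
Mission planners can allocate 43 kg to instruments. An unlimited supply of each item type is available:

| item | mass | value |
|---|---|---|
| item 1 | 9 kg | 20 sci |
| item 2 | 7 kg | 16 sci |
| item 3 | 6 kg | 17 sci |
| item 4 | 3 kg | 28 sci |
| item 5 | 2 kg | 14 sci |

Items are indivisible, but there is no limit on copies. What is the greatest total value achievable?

Best value-per-unit is item 4 at 28/3, and filling with it alone uses mass 14×3=42. No mix of the others beats 14×28 = 392.

392 sci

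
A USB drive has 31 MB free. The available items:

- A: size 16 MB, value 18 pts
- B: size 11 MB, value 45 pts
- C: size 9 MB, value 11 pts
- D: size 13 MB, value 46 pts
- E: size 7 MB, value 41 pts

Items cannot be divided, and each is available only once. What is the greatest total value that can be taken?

132 pts

Check high-value combinations within 31 MB:
- B+D+E: size 11+13+7=31, value 45+46+41=132
- C+D+E: size 9+13+7=29, value 11+46+41=98
- B+C+E: size 11+9+7=27, value 45+11+41=97
- B+D: size 11+13=24, value 45+46=91
- D+E: size 13+7=20, value 46+41=87
Best: 132 pts.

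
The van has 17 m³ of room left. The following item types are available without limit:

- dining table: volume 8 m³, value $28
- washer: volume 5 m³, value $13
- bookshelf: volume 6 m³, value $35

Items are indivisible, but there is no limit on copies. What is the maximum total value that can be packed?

Best value-per-unit is bookshelf at 35/6; filling with it alone gives 2×35 = 70.
Optimal mix: 1×washer + 2×bookshelf → volume 17, value 83.

$83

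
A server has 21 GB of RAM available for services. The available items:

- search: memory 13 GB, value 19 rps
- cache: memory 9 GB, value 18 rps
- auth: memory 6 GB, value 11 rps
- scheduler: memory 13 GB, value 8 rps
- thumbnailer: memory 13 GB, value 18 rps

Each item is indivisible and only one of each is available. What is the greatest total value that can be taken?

Check high-value combinations within 21 GB:
- search+auth: memory 13+6=19, value 19+11=30
- cache+auth: memory 9+6=15, value 18+11=29
- auth+thumbnailer: memory 6+13=19, value 11+18=29
Best: 30 rps.

30 rps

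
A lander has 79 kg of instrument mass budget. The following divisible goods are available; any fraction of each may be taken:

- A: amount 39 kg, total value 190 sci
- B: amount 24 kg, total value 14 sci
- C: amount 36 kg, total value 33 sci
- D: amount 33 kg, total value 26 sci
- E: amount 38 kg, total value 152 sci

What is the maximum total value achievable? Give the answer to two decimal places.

Take in order of value per unit:
- A (190/39 per unit): all 39 → value 190, running total 190.00
- E (152/38 per unit): all 38 → value 152, running total 342.00
- C (33/36 per unit): 2 of 36 → value 2×33/36 = 1.8333, running total 343.83
Total 343.83.

343.83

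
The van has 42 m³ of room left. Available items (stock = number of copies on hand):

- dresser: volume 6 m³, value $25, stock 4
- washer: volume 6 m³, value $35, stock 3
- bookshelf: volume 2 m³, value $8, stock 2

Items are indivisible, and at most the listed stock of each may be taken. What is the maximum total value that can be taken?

Best selections within volume 42 and stock limits:
- 4×dresser + 3×washer: volume 42, value 205
- 3×dresser + 3×washer + 2×bookshelf: volume 40, value 196
- 3×dresser + 3×washer + 1×bookshelf: volume 38, value 188
Best: $205.

$205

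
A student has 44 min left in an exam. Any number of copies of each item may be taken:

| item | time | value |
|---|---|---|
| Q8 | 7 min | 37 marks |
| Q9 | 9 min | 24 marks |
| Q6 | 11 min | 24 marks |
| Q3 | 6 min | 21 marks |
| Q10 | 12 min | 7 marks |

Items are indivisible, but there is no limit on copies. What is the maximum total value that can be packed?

222 marks

Best value-per-unit is Q8 at 37/7, and filling with it alone uses time 6×7=42. No mix of the others beats 6×37 = 222.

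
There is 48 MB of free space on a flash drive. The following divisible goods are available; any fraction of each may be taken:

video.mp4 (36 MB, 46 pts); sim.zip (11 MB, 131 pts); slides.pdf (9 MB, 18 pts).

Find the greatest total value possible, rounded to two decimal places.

Take in order of value per unit:
- sim.zip (131/11 per unit): all 11 → value 131, running total 131.00
- slides.pdf (18/9 per unit): all 9 → value 18, running total 149.00
- video.mp4 (46/36 per unit): 28 of 36 → value 28×46/36 = 35.7778, running total 184.78
Total 184.78.

184.78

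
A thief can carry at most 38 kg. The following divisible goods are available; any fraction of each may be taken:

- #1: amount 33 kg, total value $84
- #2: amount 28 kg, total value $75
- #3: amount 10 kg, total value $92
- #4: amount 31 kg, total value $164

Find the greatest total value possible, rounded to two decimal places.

240.13

Take in order of value per unit:
- #3 (92/10 per unit): all 10 → value 92, running total 92.00
- #4 (164/31 per unit): 28 of 31 → value 28×164/31 = 148.1290, running total 240.13
Total 240.13.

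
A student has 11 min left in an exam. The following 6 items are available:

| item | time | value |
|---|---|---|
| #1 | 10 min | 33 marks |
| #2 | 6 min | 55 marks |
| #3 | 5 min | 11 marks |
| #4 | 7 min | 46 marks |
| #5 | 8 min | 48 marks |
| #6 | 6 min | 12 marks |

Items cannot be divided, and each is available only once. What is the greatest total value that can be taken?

This is a 0/1 knapsack; check combinations near the capacity.
- #2+#3: time 6+5=11, value 55+11=66
- #2: time 6, value 55
- #5: time 8, value 48
Best: 66 marks.

66 marks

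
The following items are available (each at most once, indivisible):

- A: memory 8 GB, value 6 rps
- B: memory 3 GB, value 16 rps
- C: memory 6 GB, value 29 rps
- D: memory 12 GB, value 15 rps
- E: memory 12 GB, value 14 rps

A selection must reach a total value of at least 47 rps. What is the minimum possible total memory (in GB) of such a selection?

Subsets with value ≥ 47, sorted by total memory:
- A+B+C: memory 17, value 51
- B+C+D: memory 21, value 60
Minimum memory: 17 GB.

17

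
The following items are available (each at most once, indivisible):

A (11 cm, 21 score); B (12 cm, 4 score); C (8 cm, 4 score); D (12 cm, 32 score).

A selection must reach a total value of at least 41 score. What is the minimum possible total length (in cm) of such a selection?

23

Subsets with value ≥ 41, sorted by total length:
- A+D: length 23, value 53
- A+C+D: length 31, value 57
- A+B+D: length 35, value 57
- A+B+C+D: length 43, value 61
Minimum length: 23 cm.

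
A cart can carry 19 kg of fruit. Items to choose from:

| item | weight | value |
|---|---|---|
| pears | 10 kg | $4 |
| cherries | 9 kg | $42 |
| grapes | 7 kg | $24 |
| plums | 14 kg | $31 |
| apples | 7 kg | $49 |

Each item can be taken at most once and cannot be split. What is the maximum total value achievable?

$91

Check high-value combinations within 19 kg:
- cherries+apples: weight 9+7=16, value 42+49=91
- grapes+apples: weight 7+7=14, value 24+49=73
- cherries+grapes: weight 9+7=16, value 42+24=66
Best: $91.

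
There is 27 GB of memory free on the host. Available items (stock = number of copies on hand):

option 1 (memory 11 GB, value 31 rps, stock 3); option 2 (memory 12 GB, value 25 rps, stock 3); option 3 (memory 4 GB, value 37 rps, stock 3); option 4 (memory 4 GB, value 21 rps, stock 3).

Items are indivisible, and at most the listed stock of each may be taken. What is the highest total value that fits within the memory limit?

Best selections within memory 27 and stock limits:
- 3×option 3 + 3×option 4: memory 24, value 174
- 1×option 1 + 3×option 3 + 1×option 4: memory 27, value 163
Best: 174 rps.

174 rps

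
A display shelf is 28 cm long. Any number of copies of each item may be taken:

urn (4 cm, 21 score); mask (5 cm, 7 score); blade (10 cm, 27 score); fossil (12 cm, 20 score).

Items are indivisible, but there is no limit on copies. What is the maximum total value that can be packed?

147 score

Best value-per-unit is urn at 21/4, and filling with it alone uses length 7×4=28. No mix of the others beats 7×21 = 147.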